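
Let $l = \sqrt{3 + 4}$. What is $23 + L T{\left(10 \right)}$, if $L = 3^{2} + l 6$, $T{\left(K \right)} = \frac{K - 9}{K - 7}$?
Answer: $26 + 2 \sqrt{7} \approx 31.292$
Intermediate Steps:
$T{\left(K \right)} = \frac{-9 + K}{-7 + K}$
$l = \sqrt{7} \approx 2.6458$
$L = 9 + 6 \sqrt{7}$ ($L = 3^{2} + \sqrt{7} \cdot 6 = 9 + 6 \sqrt{7} \approx 24.875$)
$23 + L T{\left(10 \right)} = 23 + \left(9 + 6 \sqrt{7}\right) \frac{-9 + 10}{-7 + 10} = 23 + \left(9 + 6 \sqrt{7}\right) \frac{1}{3} \cdot 1 = 23 + \left(9 + 6 \sqrt{7}\right) \frac{1}{3} = 23 + \left(3 + 2 \sqrt{7}\right) = 26 + 2 \sqrt{7}$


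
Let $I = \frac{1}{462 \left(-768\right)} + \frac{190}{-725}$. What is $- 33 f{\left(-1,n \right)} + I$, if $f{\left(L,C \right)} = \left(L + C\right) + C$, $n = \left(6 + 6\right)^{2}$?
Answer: $- \frac{487280521873}{51448320} \approx -9471.3$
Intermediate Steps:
$n = 144$ ($n = 12^{2} = 144$)
$I = - \frac{13483153}{51448320}$ ($I = \frac{1}{462} \left(- \frac{1}{768}\right) + 190 \left(- \frac{1}{725}\right) = - \frac{1}{354816} - \frac{38}{145} = - \frac{13483153}{51448320} \approx -0.26207$)
$f{\left(L,C \right)} = L + 2 C$ ($f{\left(L,C \right)} = \left(C + L\right) + C = L + 2 C$)
$- 33 f{\left(-1,n \right)} + I = - 33 \left(-1 + 2 \cdot 144\right) - \frac{13483153}{51448320} = - 33 \left(-1 + 288\right) - \frac{13483153}{51448320} = \left(-33\right) 287 - \frac{13483153}{51448320} = -9471 - \frac{13483153}{51448320} = - \frac{487280521873}{51448320}$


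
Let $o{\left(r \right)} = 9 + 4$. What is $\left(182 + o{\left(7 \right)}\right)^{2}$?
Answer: $38025$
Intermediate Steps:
$o{\left(r \right)} = 13$
$\left(182 + o{\left(7 \right)}\right)^{2} = \left(182 + 13\right)^{2} = 195^{2} = 38025$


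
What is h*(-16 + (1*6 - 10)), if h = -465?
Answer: 9300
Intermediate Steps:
h*(-16 + (1*6 - 10)) = -465*(-16 + (1*6 - 10)) = -465*(-16 + (6 - 10)) = -465*(-16 - 4) = -465*(-20) = 9300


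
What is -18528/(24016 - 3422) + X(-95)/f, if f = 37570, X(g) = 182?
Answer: -13314401/14879165 ≈ -0.89484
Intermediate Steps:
-18528/(24016 - 3422) + X(-95)/f = -18528/(24016 - 3422) + 182/37570 = -18528/20594 + 182*(1/37570) = -18528*1/20594 + 7/1445 = -9264/10297 + 7/1445 = -13314401/14879165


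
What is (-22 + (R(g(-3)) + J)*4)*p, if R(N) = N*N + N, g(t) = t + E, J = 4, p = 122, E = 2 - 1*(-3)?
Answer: 2196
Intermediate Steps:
E = 5 (E = 2 + 3 = 5)
g(t) = 5 + t (g(t) = t + 5 = 5 + t)
R(N) = N + N**2 (R(N) = N**2 + N = N + N**2)
(-22 + (R(g(-3)) + J)*4)*p = (-22 + ((5 - 3)*(1 + (5 - 3)) + 4)*4)*122 = (-22 + (2*(1 + 2) + 4)*4)*122 = (-22 + (2*3 + 4)*4)*122 = (-22 + (6 + 4)*4)*122 = (-22 + 10*4)*122 = (-22 + 40)*122 = 18*122 = 2196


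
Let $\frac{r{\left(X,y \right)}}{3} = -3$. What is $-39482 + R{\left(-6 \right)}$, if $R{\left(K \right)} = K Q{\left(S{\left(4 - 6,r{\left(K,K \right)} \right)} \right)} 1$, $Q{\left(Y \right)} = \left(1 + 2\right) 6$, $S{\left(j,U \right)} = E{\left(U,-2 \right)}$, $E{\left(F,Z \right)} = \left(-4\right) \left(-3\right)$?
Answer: $-39590$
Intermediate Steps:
$r{\left(X,y \right)} = -9$ ($r{\left(X,y \right)} = 3 \left(-3\right) = -9$)
$E{\left(F,Z \right)} = 12$
$S{\left(j,U \right)} = 12$
$Q{\left(Y \right)} = 18$ ($Q{\left(Y \right)} = 3 \cdot 6 = 18$)
$R{\left(K \right)} = 18 K$ ($R{\left(K \right)} = K 18 \cdot 1 = 18 K 1 = 18 K$)
$-39482 + R{\left(-6 \right)} = -39482 + 18 \left(-6\right) = -39482 - 108 = -39590$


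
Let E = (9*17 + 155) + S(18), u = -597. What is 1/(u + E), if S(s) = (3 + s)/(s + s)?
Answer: -12/3461 ≈ -0.0034672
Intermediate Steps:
S(s) = (3 + s)/(2*s) (S(s) = (3 + s)/((2*s)) = (3 + s)*(1/(2*s)) = (3 + s)/(2*s))
E = 3703/12 (E = (9*17 + 155) + (½)*(3 + 18)/18 = (153 + 155) + (½)*(1/18)*21 = 308 + 7/12 = 3703/12 ≈ 308.58)
1/(u + E) = 1/(-597 + 3703/12) = 1/(-3461/12) = -12/3461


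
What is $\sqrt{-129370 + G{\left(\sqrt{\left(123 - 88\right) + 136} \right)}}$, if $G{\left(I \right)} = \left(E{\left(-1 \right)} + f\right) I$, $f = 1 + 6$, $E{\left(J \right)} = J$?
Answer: $\sqrt{-129370 + 18 \sqrt{19}} \approx 359.57 i$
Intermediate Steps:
$f = 7$
$G{\left(I \right)} = 6 I$ ($G{\left(I \right)} = \left(-1 + 7\right) I = 6 I$)
$\sqrt{-129370 + G{\left(\sqrt{\left(123 - 88\right) + 136} \right)}} = \sqrt{-129370 + 6 \sqrt{\left(123 - 88\right) + 136}} = \sqrt{-129370 + 6 \sqrt{35 + 136}} = \sqrt{-129370 + 6 \sqrt{171}} = \sqrt{-129370 + 6 \cdot 3 \sqrt{19}} = \sqrt{-129370 + 18 \sqrt{19}}$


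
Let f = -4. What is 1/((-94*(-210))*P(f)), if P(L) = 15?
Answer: 1/296100 ≈ 3.3772e-6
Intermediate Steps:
1/((-94*(-210))*P(f)) = 1/(-94*(-210)*15) = 1/(19740*15) = 1/296100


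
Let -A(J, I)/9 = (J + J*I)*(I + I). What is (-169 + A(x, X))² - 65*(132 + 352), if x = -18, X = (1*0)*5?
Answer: -2899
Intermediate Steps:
X = 0 (X = 0*5 = 0)
A(J, I) = -18*I*(J + I*J) (A(J, I) = -9*(J + J*I)*(I + I) = -9*(J + I*J)*2*I = -18*I*(J + I*J))
(-169 + A(x, X))² - 65*(132 + 352) = (-169 - 18*0*(-18)*(1 + 0))² - 65*(132 + 352) = (-169 - 18*0*(-18)*1)² - 65*484 = (-169 + 0)² - 1*31460 = (-169)² - 31460 = 28561 - 31460 = -2899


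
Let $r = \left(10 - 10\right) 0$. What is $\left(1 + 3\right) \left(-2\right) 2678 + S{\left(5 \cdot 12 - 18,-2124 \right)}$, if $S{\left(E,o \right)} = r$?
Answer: $-21424$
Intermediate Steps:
$r = 0$ ($r = \left(10 - 10\right) 0 = 0 \cdot 0 = 0$)
$S{\left(E,o \right)} = 0$
$\left(1 + 3\right) \left(-2\right) 2678 + S{\left(5 \cdot 12 - 18,-2124 \right)} = \left(1 + 3\right) \left(-2\right) 2678 + 0 = 4 \left(-2\right) 2678 + 0 = \left(-8\right) 2678 + 0 = -21424 + 0 = -21424$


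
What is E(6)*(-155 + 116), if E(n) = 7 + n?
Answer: -507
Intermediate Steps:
E(6)*(-155 + 116) = (7 + 6)*(-155 + 116) = 13*(-39) = -507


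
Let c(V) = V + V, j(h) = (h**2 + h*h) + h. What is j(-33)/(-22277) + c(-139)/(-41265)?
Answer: -82320419/919260405 ≈ -0.089551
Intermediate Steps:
j(h) = h + 2*h**2 (j(h) = (h**2 + h**2) + h = 2*h**2 + h = h + 2*h**2)
c(V) = 2*V
j(-33)/(-22277) + c(-139)/(-41265) = -33*(1 + 2*(-33))/(-22277) + (2*(-139))/(-41265) = -33*(1 - 66)*(-1/22277) - 278*(-1/41265) = -33*(-65)*(-1/22277) + 278/41265 = 2145*(-1/22277) + 278/41265 = -2145/22277 + 278/41265 = -82320419/919260405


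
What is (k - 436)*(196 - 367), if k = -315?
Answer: 128421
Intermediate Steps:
(k - 436)*(196 - 367) = (-315 - 436)*(196 - 367) = -751*(-171) = 128421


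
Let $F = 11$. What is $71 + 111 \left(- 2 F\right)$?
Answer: $-2371$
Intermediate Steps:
$71 + 111 \left(- 2 F\right) = 71 + 111 \left(\left(-2\right) 11\right) = 71 + 111 \left(-22\right) = 71 - 2442 = -2371$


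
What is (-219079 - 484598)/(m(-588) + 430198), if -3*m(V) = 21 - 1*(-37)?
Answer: -162387/99272 ≈ -1.6358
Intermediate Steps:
m(V) = -58/3 (m(V) = -(21 - 1*(-37))/3 = -(21 + 37)/3 = -1/3*58 = -58/3)
(-219079 - 484598)/(m(-588) + 430198) = (-219079 - 484598)/(-58/3 + 430198) = -703677/1290536/3 = -703677*3/1290536 = -162387/99272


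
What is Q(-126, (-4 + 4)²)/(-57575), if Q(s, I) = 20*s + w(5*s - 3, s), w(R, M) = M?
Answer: 54/1175 ≈ 0.045957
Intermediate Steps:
Q(s, I) = 21*s (Q(s, I) = 20*s + s = 21*s)
Q(-126, (-4 + 4)²)/(-57575) = (21*(-126))/(-57575) = -2646*(-1/57575) = 54/1175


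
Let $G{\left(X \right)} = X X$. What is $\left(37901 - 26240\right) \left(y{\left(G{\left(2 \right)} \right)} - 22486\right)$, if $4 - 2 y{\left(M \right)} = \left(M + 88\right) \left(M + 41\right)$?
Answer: $-286324194$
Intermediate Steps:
$G{\left(X \right)} = X^{2}$
$y{\left(M \right)} = 2 - \frac{\left(41 + M\right) \left(88 + M\right)}{2}$ ($y{\left(M \right)} = 2 - \frac{\left(M + 88\right) \left(M + 41\right)}{2} = 2 - \frac{\left(88 + M\right) \left(41 + M\right)}{2} = 2 - \frac{\left(41 + M\right) \left(88 + M\right)}{2}$)
$\left(37901 - 26240\right) \left(y{\left(G{\left(2 \right)} \right)} - 22486\right) = \left(37901 - 26240\right) \left(\left(-1802 - \frac{129 \cdot 2^{2}}{2} - \frac{\left(2^{2}\right)^{2}}{2}\right) - 22486\right) = 11661 \left(\left(-1802 - 258 - \frac{4^{2}}{2}\right) - 22486\right) = 11661 \left(\left(-1802 - 258 - 8\right) - 22486\right) = 11661 \left(-2068 - 22486\right) = 11661 \left(-24554\right) = -286324194$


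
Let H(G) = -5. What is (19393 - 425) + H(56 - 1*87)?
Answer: 18963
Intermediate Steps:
(19393 - 425) + H(56 - 1*87) = (19393 - 425) - 5 = 18968 - 5 = 18963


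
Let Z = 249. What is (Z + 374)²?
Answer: 388129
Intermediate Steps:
(Z + 374)² = (249 + 374)² = 623² = 388129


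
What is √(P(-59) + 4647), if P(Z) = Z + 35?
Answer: √4623 ≈ 67.993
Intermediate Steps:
P(Z) = 35 + Z
√(P(-59) + 4647) = √((35 - 59) + 4647) = √(-24 + 4647) = √4623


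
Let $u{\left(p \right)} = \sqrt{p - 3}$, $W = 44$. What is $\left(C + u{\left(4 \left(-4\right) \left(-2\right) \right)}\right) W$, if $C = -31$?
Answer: $-1364 + 44 \sqrt{29} \approx -1127.1$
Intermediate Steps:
$u{\left(p \right)} = \sqrt{-3 + p}$
$\left(C + u{\left(4 \left(-4\right) \left(-2\right) \right)}\right) W = \left(-31 + \sqrt{-3 + 4 \left(-4\right) \left(-2\right)}\right) 44 = \left(-31 + \sqrt{-3 - -32}\right) 44 = \left(-31 + \sqrt{-3 + 32}\right) 44 = \left(-31 + \sqrt{29}\right) 44 = -1364 + 44 \sqrt{29}$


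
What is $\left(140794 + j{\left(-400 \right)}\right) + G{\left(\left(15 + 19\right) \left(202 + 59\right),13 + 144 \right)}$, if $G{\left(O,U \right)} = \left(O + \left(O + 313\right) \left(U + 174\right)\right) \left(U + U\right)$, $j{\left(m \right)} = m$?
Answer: $957768488$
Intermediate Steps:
$G{\left(O,U \right)} = 2 U \left(O + \left(174 + U\right) \left(313 + O\right)\right)$ ($G{\left(O,U \right)} = \left(O + \left(313 + O\right) \left(174 + U\right)\right) 2 U = \left(O + \left(174 + U\right) \left(313 + O\right)\right) 2 U = 2 U \left(O + \left(174 + U\right) \left(313 + O\right)\right)$)
$\left(140794 + j{\left(-400 \right)}\right) + G{\left(\left(15 + 19\right) \left(202 + 59\right),13 + 144 \right)} = \left(140794 - 400\right) + 2 \left(13 + 144\right) \left(54462 + 175 \left(15 + 19\right) \left(202 + 59\right) + 313 \left(13 + 144\right) + \left(15 + 19\right) \left(202 + 59\right) \left(13 + 144\right)\right) = 140394 + 2 \cdot 157 \left(54462 + 175 \cdot 34 \cdot 261 + 313 \cdot 157 + 34 \cdot 261 \cdot 157\right) = 140394 + 2 \cdot 157 \left(54462 + 175 \cdot 8874 + 49141 + 8874 \cdot 157\right) = 140394 + 2 \cdot 157 \left(54462 + 1552950 + 49141 + 1393218\right) = 140394 + 2 \cdot 157 \cdot 3049771 = 140394 + 957628094 = 957768488$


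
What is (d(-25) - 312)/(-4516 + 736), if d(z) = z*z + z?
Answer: -8/105 ≈ -0.076190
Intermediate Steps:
d(z) = z + z² (d(z) = z² + z = z + z²)
(d(-25) - 312)/(-4516 + 736) = (-25*(1 - 25) - 312)/(-4516 + 736) = (-25*(-24) - 312)/(-3780) = (600 - 312)*(-1/3780) = 288*(-1/3780) = -8/105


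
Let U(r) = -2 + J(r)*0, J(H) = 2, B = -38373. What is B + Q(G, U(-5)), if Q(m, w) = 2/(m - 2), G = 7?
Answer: -191863/5 ≈ -38373.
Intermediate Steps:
U(r) = -2 (U(r) = -2 + 2*0 = -2 + 0 = -2)
Q(m, w) = 2/(-2 + m)
B + Q(G, U(-5)) = -38373 + 2/(-2 + 7) = -38373 + 2/5 = -38373 + 2*(⅕) = -38373 + ⅖ = -191863/5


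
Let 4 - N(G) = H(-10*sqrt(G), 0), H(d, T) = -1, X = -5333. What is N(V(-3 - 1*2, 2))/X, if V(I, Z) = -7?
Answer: -5/5333 ≈ -0.00093756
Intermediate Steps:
N(G) = 5 (N(G) = 4 - 1*(-1) = 4 + 1 = 5)
N(V(-3 - 1*2, 2))/X = 5/(-5333) = 5*(-1/5333) = -5/5333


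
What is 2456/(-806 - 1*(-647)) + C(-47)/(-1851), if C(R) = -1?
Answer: -1515299/98103 ≈ -15.446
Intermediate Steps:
2456/(-806 - 1*(-647)) + C(-47)/(-1851) = 2456/(-806 - 1*(-647)) - 1/(-1851) = 2456/(-806 + 647) - 1*(-1/1851) = 2456/(-159) + 1/1851 = 2456*(-1/159) + 1/1851 = -2456/159 + 1/1851 = -1515299/98103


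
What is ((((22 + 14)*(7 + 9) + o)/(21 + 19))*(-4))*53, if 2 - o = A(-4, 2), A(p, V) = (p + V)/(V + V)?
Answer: -61321/20 ≈ -3066.1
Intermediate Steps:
A(p, V) = (V + p)/(2*V) (A(p, V) = (V + p)/((2*V)) = (V + p)*(1/(2*V)) = (V + p)/(2*V))
o = 5/2 (o = 2 - (2 - 4)/(2*2) = 2 - (-2)/(2*2) = 2 - 1*(-½) = 2 + ½ = 5/2 ≈ 2.5000)
((((22 + 14)*(7 + 9) + o)/(21 + 19))*(-4))*53 = ((((22 + 14)*(7 + 9) + 5/2)/(21 + 19))*(-4))*53 = (((36*16 + 5/2)/40)*(-4))*53 = (((576 + 5/2)*(1/40))*(-4))*53 = (((1157/2)*(1/40))*(-4))*53 = ((1157/80)*(-4))*53 = -1157/20*53 = -61321/20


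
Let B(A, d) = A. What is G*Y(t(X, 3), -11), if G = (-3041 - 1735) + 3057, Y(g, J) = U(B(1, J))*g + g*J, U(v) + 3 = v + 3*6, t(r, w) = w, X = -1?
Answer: -25785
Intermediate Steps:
U(v) = 15 + v (U(v) = -3 + (v + 3*6) = -3 + (v + 18) = -3 + (18 + v) = 15 + v)
Y(g, J) = 16*g + J*g (Y(g, J) = (15 + 1)*g + g*J = 16*g + J*g)
G = -1719 (G = -4776 + 3057 = -1719)
G*Y(t(X, 3), -11) = -5157*(16 - 11) = -5157*5 = -1719*15 = -25785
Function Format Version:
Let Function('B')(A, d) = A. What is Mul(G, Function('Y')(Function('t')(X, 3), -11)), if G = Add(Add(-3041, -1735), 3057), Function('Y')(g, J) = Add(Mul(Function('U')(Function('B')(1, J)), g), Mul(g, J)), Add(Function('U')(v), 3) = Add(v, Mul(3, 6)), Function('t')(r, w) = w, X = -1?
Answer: -25785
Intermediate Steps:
Function('U')(v) = Add(15, v) (Function('U')(v) = Add(-3, Add(v, Mul(3, 6))) = Add(-3, Add(v, 18)) = Add(-3, Add(18, v)) = Add(15, v))
Function('Y')(g, J) = Add(Mul(16, g), Mul(J, g)) (Function('Y')(g, J) = Add(Mul(Add(15, 1), g), Mul(g, J)) = Add(Mul(16, g), Mul(J, g)))
G = -1719 (G = Add(-4776, 3057) = -1719)
Mul(G, Function('Y')(Function('t')(X, 3), -11)) = Mul(-1719, Mul(3, Add(16, -11))) = Mul(-1719, Mul(3, 5)) = Mul(-1719, 15) = -25785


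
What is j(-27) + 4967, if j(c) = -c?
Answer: 4994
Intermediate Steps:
j(-27) + 4967 = -1*(-27) + 4967 = 27 + 4967 = 4994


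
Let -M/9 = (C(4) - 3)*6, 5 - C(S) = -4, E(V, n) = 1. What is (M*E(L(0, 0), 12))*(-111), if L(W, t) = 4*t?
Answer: 35964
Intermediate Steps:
C(S) = 9 (C(S) = 5 - 1*(-4) = 5 + 4 = 9)
M = -324 (M = -9*(9 - 3)*6 = -54*6 = -9*36 = -324)
(M*E(L(0, 0), 12))*(-111) = -324*1*(-111) = -324*(-111) = 35964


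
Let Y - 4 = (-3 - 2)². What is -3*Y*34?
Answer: -2958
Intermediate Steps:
Y = 29 (Y = 4 + (-3 - 2)² = 4 + (-5)² = 4 + 25 = 29)
-3*Y*34 = -3*29*34 = -87*34 = -2958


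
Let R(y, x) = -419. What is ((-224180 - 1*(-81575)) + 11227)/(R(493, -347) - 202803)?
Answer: 65689/101611 ≈ 0.64647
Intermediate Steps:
((-224180 - 1*(-81575)) + 11227)/(R(493, -347) - 202803) = ((-224180 - 1*(-81575)) + 11227)/(-419 - 202803) = ((-224180 + 81575) + 11227)/(-203222) = (-142605 + 11227)*(-1/203222) = -131378*(-1/203222) = 65689/101611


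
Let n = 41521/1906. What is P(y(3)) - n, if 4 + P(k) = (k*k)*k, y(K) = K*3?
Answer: 1340329/1906 ≈ 703.22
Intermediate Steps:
y(K) = 3*K
P(k) = -4 + k**3 (P(k) = -4 + (k*k)*k = -4 + k**2*k = -4 + k**3)
n = 41521/1906 (n = 41521*(1/1906) = 41521/1906 ≈ 21.784)
P(y(3)) - n = (-4 + (3*3)**3) - 1*41521/1906 = (-4 + 9**3) - 41521/1906 = (-4 + 729) - 41521/1906 = 725 - 41521/1906 = 1340329/1906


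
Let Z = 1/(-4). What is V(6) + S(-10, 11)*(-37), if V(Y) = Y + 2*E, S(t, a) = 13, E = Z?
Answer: -951/2 ≈ -475.50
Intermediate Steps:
Z = -¼ ≈ -0.25000
E = -¼ ≈ -0.25000
V(Y) = -½ + Y (V(Y) = Y + 2*(-¼) = Y - ½ = -½ + Y)
V(6) + S(-10, 11)*(-37) = (-½ + 6) + 13*(-37) = 11/2 - 481 = -951/2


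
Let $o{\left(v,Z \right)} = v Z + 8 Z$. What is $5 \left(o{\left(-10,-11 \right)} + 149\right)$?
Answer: $855$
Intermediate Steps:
$o{\left(v,Z \right)} = 8 Z + Z v$ ($o{\left(v,Z \right)} = Z v + 8 Z = 8 Z + Z v$)
$5 \left(o{\left(-10,-11 \right)} + 149\right) = 5 \left(- 11 \left(8 - 10\right) + 149\right) = 5 \left(\left(-11\right) \left(-2\right) + 149\right) = 5 \left(22 + 149\right) = 5 \cdot 171 = 855$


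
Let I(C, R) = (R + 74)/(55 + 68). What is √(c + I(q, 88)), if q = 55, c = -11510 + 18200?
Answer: 2*√2812026/41 ≈ 81.800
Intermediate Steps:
c = 6690
I(C, R) = 74/123 + R/123 (I(C, R) = (74 + R)/123 = (74 + R)*(1/123) = 74/123 + R/123)
√(c + I(q, 88)) = √(6690 + (74/123 + (1/123)*88)) = √(6690 + (74/123 + 88/123)) = √(6690 + 54/41) = √(274344/41) = 2*√2812026/41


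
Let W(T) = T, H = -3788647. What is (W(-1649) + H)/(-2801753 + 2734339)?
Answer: 1895148/33707 ≈ 56.224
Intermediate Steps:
(W(-1649) + H)/(-2801753 + 2734339) = (-1649 - 3788647)/(-2801753 + 2734339) = -3790296/(-67414) = -3790296*(-1/67414) = 1895148/33707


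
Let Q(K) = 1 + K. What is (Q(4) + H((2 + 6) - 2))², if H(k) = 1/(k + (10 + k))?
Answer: 12321/484 ≈ 25.457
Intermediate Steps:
H(k) = 1/(10 + 2*k)
(Q(4) + H((2 + 6) - 2))² = ((1 + 4) + 1/(2*(5 + ((2 + 6) - 2))))² = (5 + 1/(2*(5 + (8 - 2))))² = (5 + 1/(2*(5 + 6)))² = (5 + (½)/11)² = (5 + (½)*(1/11))² = (5 + 1/22)² = (111/22)² = 12321/484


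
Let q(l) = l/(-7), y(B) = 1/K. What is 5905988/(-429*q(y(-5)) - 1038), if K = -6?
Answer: -82683832/14675 ≈ -5634.3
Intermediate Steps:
y(B) = -⅙ (y(B) = 1/(-6) = -⅙)
q(l) = -l/7 (q(l) = l*(-⅐) = -l/7)
5905988/(-429*q(y(-5)) - 1038) = 5905988/(-(-429)*(-1)/(7*6) - 1038) = 5905988/(-429*1/42 - 1038) = 5905988/(-143/14 - 1038) = 5905988/(-14675/14) = 5905988*(-14/14675) = -82683832/14675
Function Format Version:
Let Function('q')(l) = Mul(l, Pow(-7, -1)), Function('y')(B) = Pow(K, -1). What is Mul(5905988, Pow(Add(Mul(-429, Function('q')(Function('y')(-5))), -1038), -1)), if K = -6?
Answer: Rational(-82683832, 14675) ≈ -5634.3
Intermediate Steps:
Function('y')(B) = Rational(-1, 6) (Function('y')(B) = Pow(-6, -1) = Rational(-1, 6))
Function('q')(l) = Mul(Rational(-1, 7), l) (Function('q')(l) = Mul(l, Rational(-1, 7)) = Mul(Rational(-1, 7), l))
Mul(5905988, Pow(Add(Mul(-429, Function('q')(Function('y')(-5))), -1038), -1)) = Mul(5905988, Pow(Add(Mul(-429, Mul(Rational(-1, 7), Rational(-1, 6))), -1038), -1)) = Mul(5905988, Pow(Add(Mul(-429, Rational(1, 42)), -1038), -1)) = Mul(5905988, Pow(Add(Rational(-143, 14), -1038), -1)) = Mul(5905988, Pow(Rational(-14675, 14), -1)) = Mul(5905988, Rational(-14, 14675)) = Rational(-82683832, 14675)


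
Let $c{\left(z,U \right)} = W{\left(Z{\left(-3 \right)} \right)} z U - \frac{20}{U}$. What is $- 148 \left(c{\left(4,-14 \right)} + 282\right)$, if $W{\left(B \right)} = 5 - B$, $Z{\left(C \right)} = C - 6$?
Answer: $\frac{518592}{7} \approx 74085.0$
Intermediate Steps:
$Z{\left(C \right)} = -6 + C$ ($Z{\left(C \right)} = C - 6 = -6 + C$)
$c{\left(z,U \right)} = - \frac{20}{U} + 14 U z$ ($c{\left(z,U \right)} = \left(5 - \left(-6 - 3\right)\right) z U - \frac{20}{U} = \left(5 - -9\right) z U - \frac{20}{U} = \left(5 + 9\right) z U - \frac{20}{U} = 14 z U - \frac{20}{U} = 14 U z - \frac{20}{U} = - \frac{20}{U} + 14 U z$)
$- 148 \left(c{\left(4,-14 \right)} + 282\right) = - 148 \left(\left(- \frac{20}{-14} + 14 \left(-14\right) 4\right) + 282\right) = - 148 \left(\left(\left(-20\right) \left(- \frac{1}{14}\right) - 784\right) + 282\right) = - 148 \left(\left(\frac{10}{7} - 784\right) + 282\right) = - 148 \left(- \frac{5478}{7} + 282\right) = \left(-148\right) \left(- \frac{3504}{7}\right) = \frac{518592}{7}$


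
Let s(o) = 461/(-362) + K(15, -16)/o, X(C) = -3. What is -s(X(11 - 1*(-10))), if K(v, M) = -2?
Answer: 659/1086 ≈ 0.60681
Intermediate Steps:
s(o) = -461/362 - 2/o (s(o) = 461/(-362) - 2/o = 461*(-1/362) - 2/o = -461/362 - 2/o)
-s(X(11 - 1*(-10))) = -(-461/362 - 2/(-3)) = -(-461/362 - 2*(-1/3)) = -(-461/362 + 2/3) = -1*(-659/1086) = 659/1086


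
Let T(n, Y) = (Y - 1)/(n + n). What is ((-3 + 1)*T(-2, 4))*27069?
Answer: 81207/2 ≈ 40604.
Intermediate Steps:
T(n, Y) = (-1 + Y)/(2*n) (T(n, Y) = (-1 + Y)/((2*n)) = (-1 + Y)*(1/(2*n)) = (-1 + Y)/(2*n))
((-3 + 1)*T(-2, 4))*27069 = ((-3 + 1)*((½)*(-1 + 4)/(-2)))*27069 = -(-1)*3/2*27069 = -2*(-¾)*27069 = (3/2)*27069 = 81207/2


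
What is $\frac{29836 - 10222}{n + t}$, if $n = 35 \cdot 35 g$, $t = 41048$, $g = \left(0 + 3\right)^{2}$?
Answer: $\frac{2802}{7439} \approx 0.37666$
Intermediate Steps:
$g = 9$ ($g = 3^{2} = 9$)
$n = 11025$ ($n = 35 \cdot 35 \cdot 9 = 1225 \cdot 9 = 11025$)
$\frac{29836 - 10222}{n + t} = \frac{29836 - 10222}{11025 + 41048} = \frac{19614}{52073} = 19614 \cdot \frac{1}{52073} = \frac{2802}{7439}$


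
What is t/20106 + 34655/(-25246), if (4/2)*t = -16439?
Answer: -904282927/507596076 ≈ -1.7815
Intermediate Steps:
t = -16439/2 (t = (1/2)*(-16439) = -16439/2 ≈ -8219.5)
t/20106 + 34655/(-25246) = -16439/2/20106 + 34655/(-25246) = -16439/2*1/20106 + 34655*(-1/25246) = -16439/40212 - 34655/25246 = -904282927/507596076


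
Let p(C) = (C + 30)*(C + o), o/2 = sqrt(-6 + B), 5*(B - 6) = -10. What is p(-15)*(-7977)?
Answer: 1794825 - 239310*I*sqrt(2) ≈ 1.7948e+6 - 3.3844e+5*I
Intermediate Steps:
B = 4 (B = 6 + (1/5)*(-10) = 6 - 2 = 4)
o = 2*I*sqrt(2) (o = 2*sqrt(-6 + 4) = 2*sqrt(-2) = 2*(I*sqrt(2)) = 2*I*sqrt(2) ≈ 2.8284*I)
p(C) = (30 + C)*(C + 2*I*sqrt(2)) (p(C) = (C + 30)*(C + 2*I*sqrt(2)) = (30 + C)*(C + 2*I*sqrt(2)))
p(-15)*(-7977) = ((-15)**2 + 30*(-15) + 60*I*sqrt(2) + 2*I*(-15)*sqrt(2))*(-7977) = (225 - 450 + 60*I*sqrt(2) - 30*I*sqrt(2))*(-7977) = (-225 + 30*I*sqrt(2))*(-7977) = 1794825 - 239310*I*sqrt(2)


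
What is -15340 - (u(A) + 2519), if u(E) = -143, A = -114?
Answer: -17716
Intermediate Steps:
-15340 - (u(A) + 2519) = -15340 - (-143 + 2519) = -15340 - 1*2376 = -15340 - 2376 = -17716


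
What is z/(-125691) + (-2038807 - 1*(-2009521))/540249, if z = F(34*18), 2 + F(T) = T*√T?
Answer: -1226635376/22634812353 - 1224*√17/41897 ≈ -0.17465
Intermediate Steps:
F(T) = -2 + T^(3/2) (F(T) = -2 + T*√T = -2 + T^(3/2))
z = -2 + 3672*√17 (z = -2 + (34*18)^(3/2) = -2 + 612^(3/2) = -2 + 3672*√17 ≈ 15138.)
z/(-125691) + (-2038807 - 1*(-2009521))/540249 = (-2 + 3672*√17)/(-125691) + (-2038807 - 1*(-2009521))/540249 = (-2 + 3672*√17)*(-1/125691) + (-2038807 + 2009521)*(1/540249) = (2/125691 - 1224*√17/41897) - 29286*1/540249 = (2/125691 - 1224*√17/41897) - 9762/180083 = -1226635376/22634812353 - 1224*√17/41897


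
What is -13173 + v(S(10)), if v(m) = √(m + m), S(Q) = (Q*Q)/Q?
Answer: -13173 + 2*√5 ≈ -13169.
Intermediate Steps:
S(Q) = Q (S(Q) = Q²/Q = Q)
v(m) = √2*√m (v(m) = √(2*m) = √2*√m)
-13173 + v(S(10)) = -13173 + √2*√10 = -13173 + 2*√5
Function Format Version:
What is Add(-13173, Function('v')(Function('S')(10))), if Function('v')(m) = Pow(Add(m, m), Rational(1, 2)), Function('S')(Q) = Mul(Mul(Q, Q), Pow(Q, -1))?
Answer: Add(-13173, Mul(2, Pow(5, Rational(1, 2)))) ≈ -13169.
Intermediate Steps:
Function('S')(Q) = Q (Function('S')(Q) = Mul(Pow(Q, 2), Pow(Q, -1)) = Q)
Function('v')(m) = Mul(Pow(2, Rational(1, 2)), Pow(m, Rational(1, 2))) (Function('v')(m) = Pow(Mul(2, m), Rational(1, 2)) = Mul(Pow(2, Rational(1, 2)), Pow(m, Rational(1, 2))))
Add(-13173, Function('v')(Function('S')(10))) = Add(-13173, Mul(Pow(2, Rational(1, 2)), Pow(10, Rational(1, 2)))) = Add(-13173, Mul(2, Pow(5, Rational(1, 2))))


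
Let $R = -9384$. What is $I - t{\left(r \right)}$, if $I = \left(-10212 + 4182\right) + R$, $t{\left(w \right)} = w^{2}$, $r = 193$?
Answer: $-52663$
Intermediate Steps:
$I = -15414$ ($I = \left(-10212 + 4182\right) - 9384 = -6030 - 9384 = -15414$)
$I - t{\left(r \right)} = -15414 - 193^{2} = -15414 - 37249 = -52663$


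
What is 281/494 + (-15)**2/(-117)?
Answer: -669/494 ≈ -1.3543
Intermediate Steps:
281/494 + (-15)**2/(-117) = 281*(1/494) + 225*(-1/117) = 281/494 - 25/13 = -669/494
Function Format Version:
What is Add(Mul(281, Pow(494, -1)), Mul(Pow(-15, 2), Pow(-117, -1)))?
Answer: Rational(-669, 494) ≈ -1.3543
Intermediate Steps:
Add(Mul(281, Pow(494, -1)), Mul(Pow(-15, 2), Pow(-117, -1))) = Add(Mul(281, Rational(1, 494)), Mul(225, Rational(-1, 117))) = Add(Rational(281, 494), Rational(-25, 13)) = Rational(-669, 494)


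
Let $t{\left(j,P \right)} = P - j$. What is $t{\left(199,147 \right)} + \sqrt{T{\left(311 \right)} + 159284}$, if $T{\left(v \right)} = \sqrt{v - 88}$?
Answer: $-52 + \sqrt{159284 + \sqrt{223}} \approx 347.12$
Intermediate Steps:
$T{\left(v \right)} = \sqrt{-88 + v}$
$t{\left(199,147 \right)} + \sqrt{T{\left(311 \right)} + 159284} = \left(147 - 199\right) + \sqrt{\sqrt{-88 + 311} + 159284} = \left(147 - 199\right) + \sqrt{\sqrt{223} + 159284} = -52 + \sqrt{159284 + \sqrt{223}}$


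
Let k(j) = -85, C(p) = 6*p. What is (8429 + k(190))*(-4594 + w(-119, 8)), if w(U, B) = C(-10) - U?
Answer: -37840040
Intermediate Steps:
w(U, B) = -60 - U (w(U, B) = 6*(-10) - U = -60 - U)
(8429 + k(190))*(-4594 + w(-119, 8)) = (8429 - 85)*(-4594 + (-60 - 1*(-119))) = 8344*(-4594 + (-60 + 119)) = 8344*(-4594 + 59) = 8344*(-4535) = -37840040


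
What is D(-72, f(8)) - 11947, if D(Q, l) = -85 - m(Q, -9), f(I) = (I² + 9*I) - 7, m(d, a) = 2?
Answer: -12034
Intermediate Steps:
f(I) = -7 + I² + 9*I
D(Q, l) = -87 (D(Q, l) = -85 - 1*2 = -85 - 2 = -87)
D(-72, f(8)) - 11947 = -87 - 11947 = -12034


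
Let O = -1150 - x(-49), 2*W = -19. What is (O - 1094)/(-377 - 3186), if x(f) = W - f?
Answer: 4567/7126 ≈ 0.64089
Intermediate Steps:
W = -19/2 (W = (½)*(-19) = -19/2 ≈ -9.5000)
x(f) = -19/2 - f
O = -2379/2 (O = -1150 - (-19/2 - 1*(-49)) = -1150 - (-19/2 + 49) = -1150 - 1*79/2 = -1150 - 79/2 = -2379/2 ≈ -1189.5)
(O - 1094)/(-377 - 3186) = (-2379/2 - 1094)/(-377 - 3186) = -4567/2/(-3563) = -4567/2*(-1/3563) = 4567/7126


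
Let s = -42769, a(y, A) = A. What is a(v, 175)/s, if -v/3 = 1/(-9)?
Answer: -175/42769 ≈ -0.0040917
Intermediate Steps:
v = 1/3 (v = -3/(-9) = -3*(-1/9) = 1/3 ≈ 0.33333)
a(v, 175)/s = 175/(-42769) = 175*(-1/42769) = -175/42769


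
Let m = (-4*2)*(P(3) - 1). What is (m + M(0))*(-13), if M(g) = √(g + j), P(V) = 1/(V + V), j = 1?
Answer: -299/3 ≈ -99.667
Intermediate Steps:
P(V) = 1/(2*V)
M(g) = √(1 + g) (M(g) = √(g + 1) = √(1 + g))
m = 20/3 (m = (-4*2)*((½)/3 - 1) = -8*((½)*(⅓) - 1) = -8*(⅙ - 1) = -8*(-⅚) = 20/3 ≈ 6.6667)
(m + M(0))*(-13) = (20/3 + √(1 + 0))*(-13) = (20/3 + √1)*(-13) = (20/3 + 1)*(-13) = (23/3)*(-13) = -299/3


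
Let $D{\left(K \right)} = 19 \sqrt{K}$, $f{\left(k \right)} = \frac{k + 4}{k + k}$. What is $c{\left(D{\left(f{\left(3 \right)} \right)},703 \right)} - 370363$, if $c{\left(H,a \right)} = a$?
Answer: $-369660$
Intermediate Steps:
$f{\left(k \right)} = \frac{4 + k}{2 k}$
$c{\left(D{\left(f{\left(3 \right)} \right)},703 \right)} - 370363 = 703 - 370363 = -369660$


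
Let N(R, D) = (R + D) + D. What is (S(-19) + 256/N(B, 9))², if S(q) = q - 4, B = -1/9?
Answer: 1957201/25921 ≈ 75.506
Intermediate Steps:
B = -⅑ (B = -1*⅑ = -⅑ ≈ -0.11111)
N(R, D) = R + 2*D (N(R, D) = (D + R) + D = R + 2*D)
S(q) = -4 + q
(S(-19) + 256/N(B, 9))² = ((-4 - 19) + 256/(-⅑ + 2*9))² = (-23 + 256/(-⅑ + 18))² = (-23 + 256/(161/9))² = (-23 + 256*(9/161))² = (-23 + 2304/161)² = (-1399/161)² = 1957201/25921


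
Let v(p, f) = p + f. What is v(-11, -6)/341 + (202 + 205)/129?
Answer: 136594/43989 ≈ 3.1052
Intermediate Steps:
v(p, f) = f + p
v(-11, -6)/341 + (202 + 205)/129 = (-6 - 11)/341 + (202 + 205)/129 = -17*1/341 + 407*(1/129) = -17/341 + 407/129 = 136594/43989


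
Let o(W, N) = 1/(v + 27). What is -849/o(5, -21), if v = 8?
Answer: -29715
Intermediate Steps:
o(W, N) = 1/35 (o(W, N) = 1/(8 + 27) = 1/35)
-849/o(5, -21) = -849/1/35 = -849*35 = -29715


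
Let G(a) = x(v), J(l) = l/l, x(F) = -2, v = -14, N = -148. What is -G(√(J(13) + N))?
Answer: 2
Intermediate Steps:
J(l) = 1
G(a) = -2
-G(√(J(13) + N)) = -1*(-2) = 2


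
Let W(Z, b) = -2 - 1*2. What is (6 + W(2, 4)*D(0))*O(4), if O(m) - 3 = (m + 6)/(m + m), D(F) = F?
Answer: 51/2 ≈ 25.500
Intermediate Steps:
O(m) = 3 + (6 + m)/(2*m) (O(m) = 3 + (m + 6)/(m + m) = 3 + (6 + m)/((2*m)) = 3 + (6 + m)*(1/(2*m)) = 3 + (6 + m)/(2*m))
W(Z, b) = -4 (W(Z, b) = -2 - 2 = -4)
(6 + W(2, 4)*D(0))*O(4) = (6 - 4*0)*(7/2 + 3/4) = (6 + 0)*(7/2 + 3*(1/4)) = 6*(7/2 + 3/4) = 6*(17/4) = 51/2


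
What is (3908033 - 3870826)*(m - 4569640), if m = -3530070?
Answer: -301365909970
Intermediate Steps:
(3908033 - 3870826)*(m - 4569640) = (3908033 - 3870826)*(-3530070 - 4569640) = 37207*(-8099710) = -301365909970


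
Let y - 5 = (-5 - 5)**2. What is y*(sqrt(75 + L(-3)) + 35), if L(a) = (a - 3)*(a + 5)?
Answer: 3675 + 315*sqrt(7) ≈ 4508.4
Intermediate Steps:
L(a) = (-3 + a)*(5 + a)
y = 105 (y = 5 + (-5 - 5)**2 = 5 + (-10)**2 = 5 + 100 = 105)
y*(sqrt(75 + L(-3)) + 35) = 105*(sqrt(75 + (-15 + (-3)**2 + 2*(-3))) + 35) = 105*(sqrt(75 + (-15 + 9 - 6)) + 35) = 105*(sqrt(75 - 12) + 35) = 105*(sqrt(63) + 35) = 105*(3*sqrt(7) + 35) = 105*(35 + 3*sqrt(7)) = 3675 + 315*sqrt(7)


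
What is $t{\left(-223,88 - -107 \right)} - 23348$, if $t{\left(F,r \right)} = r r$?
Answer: $14677$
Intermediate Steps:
$t{\left(F,r \right)} = r^{2}$
$t{\left(-223,88 - -107 \right)} - 23348 = \left(88 - -107\right)^{2} - 23348 = \left(88 + 107\right)^{2} - 23348 = 195^{2} - 23348 = 38025 - 23348 = 14677$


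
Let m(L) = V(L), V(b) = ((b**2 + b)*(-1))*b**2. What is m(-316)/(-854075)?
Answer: 1987933248/170815 ≈ 11638.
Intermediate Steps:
V(b) = b**2*(-b - b**2) (V(b) = ((b + b**2)*(-1))*b**2 = (-b - b**2)*b**2 = b**2*(-b - b**2))
m(L) = L**3*(-1 - L)
m(-316)/(-854075) = ((-316)**3*(-1 - 1*(-316)))/(-854075) = -31554496*(-1 + 316)*(-1/854075) = -31554496*315*(-1/854075) = -9939666240*(-1/854075) = 1987933248/170815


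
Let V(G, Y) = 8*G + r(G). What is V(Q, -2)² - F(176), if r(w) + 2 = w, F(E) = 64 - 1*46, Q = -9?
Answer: 6871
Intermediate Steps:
F(E) = 18 (F(E) = 64 - 46 = 18)
r(w) = -2 + w
V(G, Y) = -2 + 9*G (V(G, Y) = 8*G + (-2 + G) = -2 + 9*G)
V(Q, -2)² - F(176) = (-2 + 9*(-9))² - 1*18 = (-2 - 81)² - 18 = (-83)² - 18 = 6889 - 18 = 6871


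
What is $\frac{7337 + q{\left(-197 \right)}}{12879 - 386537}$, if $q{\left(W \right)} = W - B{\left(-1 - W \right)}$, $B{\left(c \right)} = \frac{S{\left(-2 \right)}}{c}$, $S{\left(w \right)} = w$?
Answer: $- \frac{699721}{36618484} \approx -0.019108$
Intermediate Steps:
$B{\left(c \right)} = - \frac{2}{c}$
$q{\left(W \right)} = W + \frac{2}{-1 - W}$ ($q{\left(W \right)} = W - - \frac{2}{-1 - W} = W + \frac{2}{-1 - W}$)
$\frac{7337 + q{\left(-197 \right)}}{12879 - 386537} = \frac{7337 + \frac{-2 - 197 \left(1 - 197\right)}{1 - 197}}{12879 - 386537} = \frac{7337 + \frac{-2 - -38612}{-196}}{-373658} = \left(7337 - \frac{-2 + 38612}{196}\right) \left(- \frac{1}{373658}\right) = \left(7337 - \frac{19305}{98}\right) \left(- \frac{1}{373658}\right) = \frac{699721}{98} \left(- \frac{1}{373658}\right) = - \frac{699721}{36618484}$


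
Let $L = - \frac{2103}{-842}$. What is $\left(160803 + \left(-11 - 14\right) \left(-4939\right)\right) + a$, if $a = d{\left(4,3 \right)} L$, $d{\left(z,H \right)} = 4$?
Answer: $\frac{119685244}{421} \approx 2.8429 \cdot 10^{5}$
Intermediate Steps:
$L = \frac{2103}{842}$ ($L = \left(-2103\right) \left(- \frac{1}{842}\right) = \frac{2103}{842} \approx 2.4976$)
$a = \frac{4206}{421}$ ($a = 4 \cdot \frac{2103}{842} = \frac{4206}{421} \approx 9.9905$)
$\left(160803 + \left(-11 - 14\right) \left(-4939\right)\right) + a = \left(160803 + \left(-11 - 14\right) \left(-4939\right)\right) + \frac{4206}{421} = \left(160803 - -123475\right) + \frac{4206}{421} = \left(160803 + 123475\right) + \frac{4206}{421} = 284278 + \frac{4206}{421} = \frac{119685244}{421}$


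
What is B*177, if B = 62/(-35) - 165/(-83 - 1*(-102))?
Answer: -1230681/665 ≈ -1850.6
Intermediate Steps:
B = -6953/665 (B = 62*(-1/35) - 165/(-83 + 102) = -62/35 - 165/19 = -6953/665 ≈ -10.456)
B*177 = -6953/665*177 = -1230681/665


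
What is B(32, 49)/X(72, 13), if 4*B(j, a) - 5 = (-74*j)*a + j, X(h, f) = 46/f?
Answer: -1507935/184 ≈ -8195.3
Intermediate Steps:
B(j, a) = 5/4 + j/4 - 37*a*j/2 (B(j, a) = 5/4 + ((-74*j)*a + j)/4 = 5/4 + (-74*a*j + j)/4 = 5/4 + (j - 74*a*j)/4 = 5/4 + (j/4 - 37*a*j/2) = 5/4 + j/4 - 37*a*j/2)
B(32, 49)/X(72, 13) = (5/4 + (¼)*32 - 37/2*49*32)/((46/13)) = (5/4 + 8 - 29008)/((46*(1/13))) = -115995/(4*46/13) = -115995/4*13/46 = -1507935/184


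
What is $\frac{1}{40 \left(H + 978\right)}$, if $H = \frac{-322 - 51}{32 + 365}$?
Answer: $\frac{397}{15515720} \approx 2.5587 \cdot 10^{-5}$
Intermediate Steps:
$H = - \frac{373}{397} \approx -0.93955$
$\frac{1}{40 \left(H + 978\right)} = \frac{1}{40 \left(- \frac{373}{397} + 978\right)} = \frac{1}{40 \cdot \frac{387893}{397}} = \frac{1}{\frac{15515720}{397}} = \frac{397}{15515720}$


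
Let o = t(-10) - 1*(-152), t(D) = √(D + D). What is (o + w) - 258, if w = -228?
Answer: -334 + 2*I*√5 ≈ -334.0 + 4.4721*I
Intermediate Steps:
t(D) = √2*√D (t(D) = √(2*D) = √2*√D)
o = 152 + 2*I*√5 (o = √2*√(-10) - 1*(-152) = √2*(I*√10) + 152 = 2*I*√5 + 152 = 152 + 2*I*√5 ≈ 152.0 + 4.4721*I)
(o + w) - 258 = ((152 + 2*I*√5) - 228) - 258 = (-76 + 2*I*√5) - 258 = -334 + 2*I*√5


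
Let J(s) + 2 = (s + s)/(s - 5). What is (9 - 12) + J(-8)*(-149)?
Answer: 1451/13 ≈ 111.62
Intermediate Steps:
J(s) = -2 + 2*s/(-5 + s) (J(s) = -2 + (s + s)/(s - 5) = -2 + (2*s)/(-5 + s) = -2 + 2*s/(-5 + s))
(9 - 12) + J(-8)*(-149) = (9 - 12) + (10/(-5 - 8))*(-149) = -3 + (10/(-13))*(-149) = -3 + (10*(-1/13))*(-149) = -3 - 10/13*(-149) = -3 + 1490/13 = 1451/13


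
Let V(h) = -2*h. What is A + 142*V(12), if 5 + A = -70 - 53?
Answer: -3536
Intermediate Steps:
A = -128 (A = -5 + (-70 - 53) = -5 - 123 = -128)
A + 142*V(12) = -128 + 142*(-2*12) = -128 + 142*(-24) = -128 - 3408 = -3536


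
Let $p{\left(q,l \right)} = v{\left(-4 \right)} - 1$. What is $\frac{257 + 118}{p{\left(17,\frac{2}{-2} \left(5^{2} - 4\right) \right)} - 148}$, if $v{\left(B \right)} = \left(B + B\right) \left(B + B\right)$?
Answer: $- \frac{75}{17} \approx -4.4118$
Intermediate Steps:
$v{\left(B \right)} = 4 B^{2}$ ($v{\left(B \right)} = 2 B 2 B = 4 B^{2}$)
$p{\left(q,l \right)} = 63$ ($p{\left(q,l \right)} = 4 \left(-4\right)^{2} - 1 = 4 \cdot 16 - 1 = 64 - 1 = 63$)
$\frac{257 + 118}{p{\left(17,\frac{2}{-2} \left(5^{2} - 4\right) \right)} - 148} = \frac{257 + 118}{63 - 148} = \frac{375}{-85} = 375 \left(- \frac{1}{85}\right) = - \frac{75}{17}$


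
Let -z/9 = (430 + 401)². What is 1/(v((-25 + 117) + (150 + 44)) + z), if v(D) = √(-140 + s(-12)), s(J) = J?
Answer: -6215049/38626834072553 - 2*I*√38/38626834072553 ≈ -1.609e-7 - 3.1918e-13*I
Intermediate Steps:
v(D) = 2*I*√38 (v(D) = √(-140 - 12) = √(-152) = 2*I*√38)
z = -6215049 (z = -9*(430 + 401)² = -9*831² = -9*690561 = -6215049)
1/(v((-25 + 117) + (150 + 44)) + z) = 1/(2*I*√38 - 6215049) = 1/(-6215049 + 2*I*√38)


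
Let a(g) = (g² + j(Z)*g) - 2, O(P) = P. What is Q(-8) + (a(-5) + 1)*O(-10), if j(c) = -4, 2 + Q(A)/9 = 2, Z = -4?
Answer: -440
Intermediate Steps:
Q(A) = 0 (Q(A) = -18 + 9*2 = -18 + 18 = 0)
a(g) = -2 + g² - 4*g (a(g) = (g² - 4*g) - 2 = -2 + g² - 4*g)
Q(-8) + (a(-5) + 1)*O(-10) = 0 + ((-2 + (-5)² - 4*(-5)) + 1)*(-10) = 0 + ((-2 + 25 + 20) + 1)*(-10) = 0 + (43 + 1)*(-10) = 0 + 44*(-10) = 0 - 440 = -440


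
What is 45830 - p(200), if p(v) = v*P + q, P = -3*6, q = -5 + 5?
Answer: 49430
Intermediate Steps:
q = 0
P = -18
p(v) = -18*v (p(v) = v*(-18) + 0 = -18*v + 0 = -18*v)
45830 - p(200) = 45830 - (-18)*200 = 45830 - 1*(-3600) = 45830 + 3600 = 49430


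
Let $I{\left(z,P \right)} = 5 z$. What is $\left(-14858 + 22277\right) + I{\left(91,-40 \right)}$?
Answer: $7874$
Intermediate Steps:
$\left(-14858 + 22277\right) + I{\left(91,-40 \right)} = \left(-14858 + 22277\right) + 5 \cdot 91 = 7419 + 455 = 7874$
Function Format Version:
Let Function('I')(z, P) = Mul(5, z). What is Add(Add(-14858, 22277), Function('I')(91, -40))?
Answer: 7874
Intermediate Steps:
Add(Add(-14858, 22277), Function('I')(91, -40)) = Add(Add(-14858, 22277), Mul(5, 91)) = Add(7419, 455) = 7874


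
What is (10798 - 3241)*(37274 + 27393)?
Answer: 488688519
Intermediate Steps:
(10798 - 3241)*(37274 + 27393) = 7557*64667 = 488688519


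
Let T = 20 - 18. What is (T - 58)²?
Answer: 3136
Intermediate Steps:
T = 2
(T - 58)² = (2 - 58)² = (-56)² = 3136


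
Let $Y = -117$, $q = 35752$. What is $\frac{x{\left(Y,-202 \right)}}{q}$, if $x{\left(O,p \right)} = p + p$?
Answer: $- \frac{101}{8938} \approx -0.0113$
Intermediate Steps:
$x{\left(O,p \right)} = 2 p$
$\frac{x{\left(Y,-202 \right)}}{q} = \frac{2 \left(-202\right)}{35752} = \left(-404\right) \frac{1}{35752} = - \frac{101}{8938}$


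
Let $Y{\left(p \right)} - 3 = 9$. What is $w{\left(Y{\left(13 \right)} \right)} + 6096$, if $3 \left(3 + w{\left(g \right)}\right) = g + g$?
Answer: $6101$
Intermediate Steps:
$Y{\left(p \right)} = 12$ ($Y{\left(p \right)} = 3 + 9 = 12$)
$w{\left(g \right)} = -3 + \frac{2 g}{3}$ ($w{\left(g \right)} = -3 + \frac{g + g}{3} = -3 + \frac{2 g}{3}$)
$w{\left(Y{\left(13 \right)} \right)} + 6096 = \left(-3 + \frac{2}{3} \cdot 12\right) + 6096 = \left(-3 + 8\right) + 6096 = 5 + 6096 = 6101$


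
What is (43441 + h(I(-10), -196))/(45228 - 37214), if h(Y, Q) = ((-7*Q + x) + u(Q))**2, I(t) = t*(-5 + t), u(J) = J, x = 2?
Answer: 1431125/8014 ≈ 178.58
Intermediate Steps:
h(Y, Q) = (2 - 6*Q)**2 (h(Y, Q) = ((-7*Q + 2) + Q)**2 = ((2 - 7*Q) + Q)**2 = (2 - 6*Q)**2)
(43441 + h(I(-10), -196))/(45228 - 37214) = (43441 + 4*(1 - 3*(-196))**2)/(45228 - 37214) = (43441 + 4*(1 + 588)**2)/8014 = (43441 + 4*589**2)*(1/8014) = (43441 + 4*346921)*(1/8014) = (43441 + 1387684)*(1/8014) = 1431125*(1/8014) = 1431125/8014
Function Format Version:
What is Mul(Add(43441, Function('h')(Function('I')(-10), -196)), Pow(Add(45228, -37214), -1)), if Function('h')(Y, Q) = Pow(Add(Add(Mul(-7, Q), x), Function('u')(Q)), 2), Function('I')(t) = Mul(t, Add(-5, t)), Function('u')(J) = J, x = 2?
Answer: Rational(1431125, 8014) ≈ 178.58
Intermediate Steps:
Function('h')(Y, Q) = Pow(Add(2, Mul(-6, Q)), 2) (Function('h')(Y, Q) = Pow(Add(Add(Mul(-7, Q), 2), Q), 2) = Pow(Add(Add(2, Mul(-7, Q)), Q), 2) = Pow(Add(2, Mul(-6, Q)), 2))
Mul(Add(43441, Function('h')(Function('I')(-10), -196)), Pow(Add(45228, -37214), -1)) = Mul(Add(43441, Mul(4, Pow(Add(1, Mul(-3, -196)), 2))), Pow(Add(45228, -37214), -1)) = Mul(Add(43441, Mul(4, Pow(Add(1, 588), 2))), Pow(8014, -1)) = Mul(Add(43441, Mul(4, Pow(589, 2))), Rational(1, 8014)) = Mul(Add(43441, Mul(4, 346921)), Rational(1, 8014)) = Mul(Add(43441, 1387684), Rational(1, 8014)) = Mul(1431125, Rational(1, 8014)) = Rational(1431125, 8014)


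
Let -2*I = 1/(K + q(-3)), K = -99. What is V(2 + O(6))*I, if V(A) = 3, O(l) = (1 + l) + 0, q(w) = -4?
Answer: 3/206 ≈ 0.014563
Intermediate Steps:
O(l) = 1 + l
I = 1/206 (I = -1/(2*(-99 - 4)) = -½/(-103) = -½*(-1/103) = 1/206 ≈ 0.0048544)
V(2 + O(6))*I = 3*(1/206) = 3/206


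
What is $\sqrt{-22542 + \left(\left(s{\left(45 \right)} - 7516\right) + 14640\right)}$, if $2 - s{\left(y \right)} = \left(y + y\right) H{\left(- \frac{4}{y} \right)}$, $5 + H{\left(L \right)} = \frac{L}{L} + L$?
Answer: $6 i \sqrt{418} \approx 122.67 i$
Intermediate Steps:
$H{\left(L \right)} = -4 + L$ ($H{\left(L \right)} = -5 + \left(\frac{L}{L} + L\right) = -5 + \left(1 + L\right) = -4 + L$)
$s{\left(y \right)} = 2 - 2 y \left(-4 - \frac{4}{y}\right)$ ($s{\left(y \right)} = 2 - \left(y + y\right) \left(-4 - \frac{4}{y}\right) = 2 - 2 y \left(-4 - \frac{4}{y}\right)$)
$\sqrt{-22542 + \left(\left(s{\left(45 \right)} - 7516\right) + 14640\right)} = \sqrt{-22542 + \left(\left(\left(10 + 8 \cdot 45\right) - 7516\right) + 14640\right)} = \sqrt{-22542 + \left(\left(\left(10 + 360\right) - 7516\right) + 14640\right)} = \sqrt{-22542 + \left(\left(370 - 7516\right) + 14640\right)} = \sqrt{-22542 + \left(-7146 + 14640\right)} = \sqrt{-22542 + 7494} = \sqrt{-15048} = 6 i \sqrt{418}$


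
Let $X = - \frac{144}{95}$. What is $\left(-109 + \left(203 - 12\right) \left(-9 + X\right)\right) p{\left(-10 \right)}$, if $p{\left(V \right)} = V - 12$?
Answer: $\frac{4425608}{95} \approx 46585.0$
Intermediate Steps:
$p{\left(V \right)} = -12 + V$ ($p{\left(V \right)} = V - 12 = -12 + V$)
$X = - \frac{144}{95}$ ($X = \left(-144\right) \frac{1}{95} = - \frac{144}{95} \approx -1.5158$)
$\left(-109 + \left(203 - 12\right) \left(-9 + X\right)\right) p{\left(-10 \right)} = \left(-109 + \left(203 - 12\right) \left(-9 - \frac{144}{95}\right)\right) \left(-12 - 10\right) = \left(-109 + 191 \left(- \frac{999}{95}\right)\right) \left(-22\right) = \left(-109 - \frac{190809}{95}\right) \left(-22\right) = \left(- \frac{201164}{95}\right) \left(-22\right) = \frac{4425608}{95}$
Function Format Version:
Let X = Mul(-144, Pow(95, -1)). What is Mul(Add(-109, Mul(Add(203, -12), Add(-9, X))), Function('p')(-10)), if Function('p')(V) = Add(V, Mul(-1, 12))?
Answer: Rational(4425608, 95) ≈ 46585.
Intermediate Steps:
Function('p')(V) = Add(-12, V) (Function('p')(V) = Add(V, -12) = Add(-12, V))
X = Rational(-144, 95) (X = Mul(-144, Rational(1, 95)) = Rational(-144, 95) ≈ -1.5158)
Mul(Add(-109, Mul(Add(203, -12), Add(-9, X))), Function('p')(-10)) = Mul(Add(-109, Mul(Add(203, -12), Add(-9, Rational(-144, 95)))), Add(-12, -10)) = Mul(Add(-109, Mul(191, Rational(-999, 95))), -22) = Mul(Add(-109, Rational(-190809, 95)), -22) = Mul(Rational(-201164, 95), -22) = Rational(4425608, 95)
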